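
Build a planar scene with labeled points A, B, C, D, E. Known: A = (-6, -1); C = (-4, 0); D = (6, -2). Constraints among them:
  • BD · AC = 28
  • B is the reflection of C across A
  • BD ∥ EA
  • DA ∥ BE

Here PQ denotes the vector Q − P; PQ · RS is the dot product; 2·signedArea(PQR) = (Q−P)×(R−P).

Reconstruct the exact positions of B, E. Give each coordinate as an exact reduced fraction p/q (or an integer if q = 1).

1. B_x = -8  [B is the reflection of C across A]
2. B_y = -2  [B is the reflection of C across A]
   → B = (-8, -2)
3. E_x = -20  [BD ∥ EA ∩ DA ∥ BE]
4. E_y = -1  [BD ∥ EA ∩ DA ∥ BE]
   → E = (-20, -1)

B = (-8, -2)
E = (-20, -1)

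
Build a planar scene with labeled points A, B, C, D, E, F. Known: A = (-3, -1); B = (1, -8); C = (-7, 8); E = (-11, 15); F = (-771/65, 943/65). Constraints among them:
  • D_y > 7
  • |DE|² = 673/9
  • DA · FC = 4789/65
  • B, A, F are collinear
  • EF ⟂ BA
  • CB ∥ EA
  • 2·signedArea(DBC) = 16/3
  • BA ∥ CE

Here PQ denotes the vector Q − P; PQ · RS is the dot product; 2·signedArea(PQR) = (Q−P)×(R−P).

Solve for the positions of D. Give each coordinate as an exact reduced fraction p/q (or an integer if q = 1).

D = (-7, 22/3)

1. D_x = -7  [2·signedArea(DBC) = 16/3 ∩ DA · FC = 4789/65]
2. D_y = 22/3  [2·signedArea(DBC) = 16/3 ∩ DA · FC = 4789/65]
   → D = (-7, 22/3)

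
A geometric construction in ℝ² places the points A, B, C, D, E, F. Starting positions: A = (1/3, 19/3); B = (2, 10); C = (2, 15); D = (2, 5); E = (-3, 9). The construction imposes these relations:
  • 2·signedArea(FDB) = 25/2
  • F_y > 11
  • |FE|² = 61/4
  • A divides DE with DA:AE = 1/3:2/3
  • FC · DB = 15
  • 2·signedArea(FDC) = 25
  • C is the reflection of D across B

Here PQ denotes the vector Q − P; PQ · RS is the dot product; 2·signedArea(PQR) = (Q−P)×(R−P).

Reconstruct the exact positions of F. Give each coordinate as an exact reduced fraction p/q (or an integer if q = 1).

1. F_x = -1/2  [2·signedArea(FDB) = 25/2 ∩ FC · DB = 15]
2. F_y = 12  [2·signedArea(FDB) = 25/2 ∩ FC · DB = 15]
   → F = (-1/2, 12)

F = (-1/2, 12)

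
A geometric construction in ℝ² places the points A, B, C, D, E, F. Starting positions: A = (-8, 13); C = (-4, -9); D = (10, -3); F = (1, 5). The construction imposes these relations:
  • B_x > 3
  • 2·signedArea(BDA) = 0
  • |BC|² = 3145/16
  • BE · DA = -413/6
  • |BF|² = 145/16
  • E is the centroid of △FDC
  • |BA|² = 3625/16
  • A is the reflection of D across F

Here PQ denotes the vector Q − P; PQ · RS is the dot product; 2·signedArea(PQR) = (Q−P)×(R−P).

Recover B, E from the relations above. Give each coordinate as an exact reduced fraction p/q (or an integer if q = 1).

1. B_x = 13/4  [line -16·x + -18·y + 106 = 0 ∩ |BF|² = 145/16]
2. B_y = 3  [line -16·x + -18·y + 106 = 0 ∩ |BF|² = 145/16]
   → B = (13/4, 3)
3. E_x = 7/3  [E is the centroid of △FDC]
4. E_y = -7/3  [E is the centroid of △FDC]
   → E = (7/3, -7/3)

B = (13/4, 3)
E = (7/3, -7/3)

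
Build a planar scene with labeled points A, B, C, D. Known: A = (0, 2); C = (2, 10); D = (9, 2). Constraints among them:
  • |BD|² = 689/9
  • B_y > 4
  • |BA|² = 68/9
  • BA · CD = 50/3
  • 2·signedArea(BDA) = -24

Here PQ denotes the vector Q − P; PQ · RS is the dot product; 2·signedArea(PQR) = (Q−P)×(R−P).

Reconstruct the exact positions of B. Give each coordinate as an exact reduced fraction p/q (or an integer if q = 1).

1. B_x = 2/3  [2·signedArea(BDA) = -24 ∩ BA · CD = 50/3]
2. B_y = 14/3  [2·signedArea(BDA) = -24 ∩ BA · CD = 50/3]
   → B = (2/3, 14/3)

B = (2/3, 14/3)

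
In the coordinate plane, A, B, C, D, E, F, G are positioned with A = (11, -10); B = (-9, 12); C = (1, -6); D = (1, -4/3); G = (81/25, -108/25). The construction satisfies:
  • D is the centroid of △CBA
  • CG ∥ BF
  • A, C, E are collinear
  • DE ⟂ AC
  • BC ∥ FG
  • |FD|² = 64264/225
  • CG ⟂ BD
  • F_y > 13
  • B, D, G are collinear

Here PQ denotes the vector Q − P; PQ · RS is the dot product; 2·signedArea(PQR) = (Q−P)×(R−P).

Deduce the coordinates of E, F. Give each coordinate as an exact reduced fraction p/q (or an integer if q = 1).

E = (-53/87, -466/87)
F = (-169/25, 342/25)

1. E_x = -53/87  [A, C, E are collinear ∩ DE ⟂ AC]
2. E_y = -466/87  [A, C, E are collinear ∩ DE ⟂ AC]
   → E = (-53/87, -466/87)
3. F_x = -169/25  [BC ∥ FG ∩ CG ∥ BF]
4. F_y = 342/25  [BC ∥ FG ∩ CG ∥ BF]
   → F = (-169/25, 342/25)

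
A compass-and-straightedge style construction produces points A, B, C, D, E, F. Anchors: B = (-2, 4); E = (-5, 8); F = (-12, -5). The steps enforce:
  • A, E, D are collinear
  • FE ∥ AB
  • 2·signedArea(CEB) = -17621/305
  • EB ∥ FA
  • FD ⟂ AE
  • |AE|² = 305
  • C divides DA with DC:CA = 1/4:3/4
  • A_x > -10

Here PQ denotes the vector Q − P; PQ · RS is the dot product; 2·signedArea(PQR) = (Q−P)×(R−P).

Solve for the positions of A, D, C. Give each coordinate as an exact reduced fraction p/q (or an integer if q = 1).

1. A_x = -9  [FE ∥ AB ∩ EB ∥ FA]
2. A_y = -9  [FE ∥ AB ∩ EB ∥ FA]
   → A = (-9, -9)
3. D_x = -2521/305  [A, E, D are collinear ∩ FD ⟂ AE]
4. D_y = -1793/305  [A, E, D are collinear ∩ FD ⟂ AE]
   → D = (-2521/305, -1793/305)
5. C_x = -2577/305  [C divides DA with DC:CA = 1/4:3/4]
6. C_y = -2031/305  [C divides DA with DC:CA = 1/4:3/4]
   → C = (-2577/305, -2031/305)

A = (-9, -9)
C = (-2577/305, -2031/305)
D = (-2521/305, -1793/305)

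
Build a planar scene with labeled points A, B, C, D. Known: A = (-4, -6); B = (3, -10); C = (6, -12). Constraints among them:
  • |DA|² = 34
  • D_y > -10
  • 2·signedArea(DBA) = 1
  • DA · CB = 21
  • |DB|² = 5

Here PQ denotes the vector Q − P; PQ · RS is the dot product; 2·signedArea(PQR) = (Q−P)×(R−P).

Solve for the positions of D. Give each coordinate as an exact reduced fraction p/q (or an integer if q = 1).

D = (1, -9)

1. D_x = 1  [2·signedArea(DBA) = 1 ∩ DA · CB = 21]
2. D_y = -9  [2·signedArea(DBA) = 1 ∩ DA · CB = 21]
   → D = (1, -9)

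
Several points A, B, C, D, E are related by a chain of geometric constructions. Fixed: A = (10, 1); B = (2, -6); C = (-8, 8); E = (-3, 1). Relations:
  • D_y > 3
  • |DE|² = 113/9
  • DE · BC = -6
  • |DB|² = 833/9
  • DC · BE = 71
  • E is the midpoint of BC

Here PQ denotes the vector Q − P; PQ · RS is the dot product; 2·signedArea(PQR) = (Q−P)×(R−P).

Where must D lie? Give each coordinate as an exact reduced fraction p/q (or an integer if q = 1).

D = (-1/3, 10/3)

1. D_x = -1/3  [line 10·x + -14·y + 50 = 0 ∩ |DB|² = 833/9]
2. D_y = 10/3  [line 10·x + -14·y + 50 = 0 ∩ |DB|² = 833/9]
   → D = (-1/3, 10/3)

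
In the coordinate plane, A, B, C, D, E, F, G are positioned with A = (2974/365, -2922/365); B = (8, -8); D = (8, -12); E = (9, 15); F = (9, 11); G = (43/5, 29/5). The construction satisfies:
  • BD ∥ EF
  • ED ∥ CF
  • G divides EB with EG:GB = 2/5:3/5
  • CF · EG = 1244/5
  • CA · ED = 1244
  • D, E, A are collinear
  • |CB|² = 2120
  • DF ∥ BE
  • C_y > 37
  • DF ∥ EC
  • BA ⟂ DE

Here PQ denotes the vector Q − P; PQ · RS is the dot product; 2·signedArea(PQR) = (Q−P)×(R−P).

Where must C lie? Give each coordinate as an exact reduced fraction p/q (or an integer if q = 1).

1. C_x = 10  [ED ∥ CF ∩ DF ∥ EC]
2. C_y = 38  [ED ∥ CF ∩ DF ∥ EC]
   → C = (10, 38)

C = (10, 38)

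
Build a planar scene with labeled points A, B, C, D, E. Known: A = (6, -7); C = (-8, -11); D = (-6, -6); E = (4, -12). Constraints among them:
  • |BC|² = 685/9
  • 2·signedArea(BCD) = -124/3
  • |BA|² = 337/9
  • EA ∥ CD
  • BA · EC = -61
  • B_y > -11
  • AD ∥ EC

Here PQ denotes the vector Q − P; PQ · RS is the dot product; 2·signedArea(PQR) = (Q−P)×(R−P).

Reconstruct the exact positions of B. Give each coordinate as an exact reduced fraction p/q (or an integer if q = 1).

1. B_x = 2/3  [BA · EC = -61 ∩ 2·signedArea(BCD) = -124/3]
2. B_y = -10  [BA · EC = -61 ∩ 2·signedArea(BCD) = -124/3]
   → B = (2/3, -10)

B = (2/3, -10)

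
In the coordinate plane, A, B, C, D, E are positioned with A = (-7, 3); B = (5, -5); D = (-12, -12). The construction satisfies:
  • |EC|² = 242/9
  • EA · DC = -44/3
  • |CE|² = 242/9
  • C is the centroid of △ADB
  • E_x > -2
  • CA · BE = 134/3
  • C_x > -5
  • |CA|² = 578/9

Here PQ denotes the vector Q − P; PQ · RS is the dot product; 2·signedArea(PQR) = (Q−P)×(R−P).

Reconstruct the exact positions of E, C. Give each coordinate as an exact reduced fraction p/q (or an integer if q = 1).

1. C_x = -14/3  [C is the centroid of △ADB]
2. C_y = -14/3  [C is the centroid of △ADB]
   → C = (-14/3, -14/3)
3. E_x = -1  [EA · DC = -44/3 ∩ CA · BE = 134/3]
4. E_y = -1  [EA · DC = -44/3 ∩ CA · BE = 134/3]
   → E = (-1, -1)

C = (-14/3, -14/3)
E = (-1, -1)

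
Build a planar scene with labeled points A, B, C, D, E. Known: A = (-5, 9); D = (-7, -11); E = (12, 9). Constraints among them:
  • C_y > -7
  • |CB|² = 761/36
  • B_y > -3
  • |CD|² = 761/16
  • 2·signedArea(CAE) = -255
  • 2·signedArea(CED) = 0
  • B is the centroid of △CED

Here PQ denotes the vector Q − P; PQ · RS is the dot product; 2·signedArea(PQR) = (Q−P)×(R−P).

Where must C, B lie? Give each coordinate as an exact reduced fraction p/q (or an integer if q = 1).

1. C_x = -9/4  [2·signedArea(CED) = 0 ∩ 2·signedArea(CAE) = -255]
2. C_y = -6  [2·signedArea(CED) = 0 ∩ 2·signedArea(CAE) = -255]
   → C = (-9/4, -6)
3. B_x = 11/12  [B is the centroid of △CED]
4. B_y = -8/3  [B is the centroid of △CED]
   → B = (11/12, -8/3)

B = (11/12, -8/3)
C = (-9/4, -6)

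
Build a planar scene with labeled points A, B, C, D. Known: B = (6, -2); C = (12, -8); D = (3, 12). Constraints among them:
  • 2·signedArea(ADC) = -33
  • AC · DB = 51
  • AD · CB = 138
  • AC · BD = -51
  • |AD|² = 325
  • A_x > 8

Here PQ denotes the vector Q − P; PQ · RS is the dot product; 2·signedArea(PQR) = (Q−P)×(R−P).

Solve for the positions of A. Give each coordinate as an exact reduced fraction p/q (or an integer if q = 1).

1. A_x = 9  [AC · DB = 51 ∩ 2·signedArea(ADC) = -33]
2. A_y = -5  [AC · DB = 51 ∩ 2·signedArea(ADC) = -33]
   → A = (9, -5)

A = (9, -5)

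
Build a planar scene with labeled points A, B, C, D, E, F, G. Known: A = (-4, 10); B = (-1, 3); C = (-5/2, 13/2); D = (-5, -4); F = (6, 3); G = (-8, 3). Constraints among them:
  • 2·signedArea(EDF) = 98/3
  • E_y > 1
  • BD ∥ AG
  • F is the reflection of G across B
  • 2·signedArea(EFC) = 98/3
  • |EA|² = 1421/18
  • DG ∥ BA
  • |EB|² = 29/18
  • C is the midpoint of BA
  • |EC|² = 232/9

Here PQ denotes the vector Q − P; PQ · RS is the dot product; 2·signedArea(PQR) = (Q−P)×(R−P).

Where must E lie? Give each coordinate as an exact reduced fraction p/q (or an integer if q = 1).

E = (-1/2, 11/6)

1. E_x = -1/2  [2·signedArea(EDF) = 98/3 ∩ 2·signedArea(EFC) = 98/3]
2. E_y = 11/6  [2·signedArea(EDF) = 98/3 ∩ 2·signedArea(EFC) = 98/3]
   → E = (-1/2, 11/6)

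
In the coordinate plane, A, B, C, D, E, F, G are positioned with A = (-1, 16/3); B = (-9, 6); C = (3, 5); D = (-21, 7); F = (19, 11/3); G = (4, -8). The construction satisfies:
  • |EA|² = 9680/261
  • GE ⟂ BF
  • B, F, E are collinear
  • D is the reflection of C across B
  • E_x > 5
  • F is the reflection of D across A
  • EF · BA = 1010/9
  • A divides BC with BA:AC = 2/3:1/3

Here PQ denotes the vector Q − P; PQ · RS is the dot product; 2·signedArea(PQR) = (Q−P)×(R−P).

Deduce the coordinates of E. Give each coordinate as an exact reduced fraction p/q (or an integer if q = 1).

E = (147/29, 140/29)

1. E_x = 147/29  [B, F, E are collinear ∩ GE ⟂ BF]
2. E_y = 140/29  [B, F, E are collinear ∩ GE ⟂ BF]
   → E = (147/29, 140/29)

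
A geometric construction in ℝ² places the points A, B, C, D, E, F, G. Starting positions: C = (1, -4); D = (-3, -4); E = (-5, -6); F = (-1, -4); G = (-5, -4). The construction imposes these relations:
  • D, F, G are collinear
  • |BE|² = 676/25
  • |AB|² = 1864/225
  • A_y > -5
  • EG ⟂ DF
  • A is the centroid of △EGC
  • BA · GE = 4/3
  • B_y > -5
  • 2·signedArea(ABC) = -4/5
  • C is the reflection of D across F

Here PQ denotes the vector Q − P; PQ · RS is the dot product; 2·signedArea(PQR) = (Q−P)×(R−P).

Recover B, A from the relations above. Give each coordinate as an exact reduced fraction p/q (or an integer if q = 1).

1. A_x = -3  [A is the centroid of △EGC]
2. A_y = -14/3  [A is the centroid of △EGC]
   → A = (-3, -14/3)
3. B_x = -1/5  [BA · GE = 4/3 ∩ 2·signedArea(ABC) = -4/5]
4. B_y = -4  [BA · GE = 4/3 ∩ 2·signedArea(ABC) = -4/5]
   → B = (-1/5, -4)

A = (-3, -14/3)
B = (-1/5, -4)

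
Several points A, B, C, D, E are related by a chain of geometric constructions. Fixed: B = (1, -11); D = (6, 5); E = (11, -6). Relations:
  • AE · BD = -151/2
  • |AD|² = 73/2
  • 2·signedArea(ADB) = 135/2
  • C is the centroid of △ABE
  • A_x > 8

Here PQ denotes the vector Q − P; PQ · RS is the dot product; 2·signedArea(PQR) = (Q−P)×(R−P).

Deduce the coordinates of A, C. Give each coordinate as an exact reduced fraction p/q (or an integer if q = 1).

A = (17/2, -1/2)
C = (41/6, -35/6)

1. A_x = 17/2  [2·signedArea(ADB) = 135/2 ∩ AE · BD = -151/2]
2. A_y = -1/2  [2·signedArea(ADB) = 135/2 ∩ AE · BD = -151/2]
   → A = (17/2, -1/2)
3. C_x = 41/6  [C is the centroid of △ABE]
4. C_y = -35/6  [C is the centroid of △ABE]
   → C = (41/6, -35/6)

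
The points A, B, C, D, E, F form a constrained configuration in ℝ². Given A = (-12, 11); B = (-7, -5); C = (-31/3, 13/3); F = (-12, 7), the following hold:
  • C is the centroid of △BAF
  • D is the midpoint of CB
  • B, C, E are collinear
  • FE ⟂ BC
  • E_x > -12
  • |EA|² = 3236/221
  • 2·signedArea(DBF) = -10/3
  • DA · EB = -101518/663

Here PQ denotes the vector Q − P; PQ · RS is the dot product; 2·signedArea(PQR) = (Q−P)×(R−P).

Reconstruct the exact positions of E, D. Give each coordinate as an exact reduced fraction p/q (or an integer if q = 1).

D = (-26/3, -1/3)
E = (-2512/221, 1597/221)

1. E_x = -2512/221  [B, C, E are collinear ∩ FE ⟂ BC]
2. E_y = 1597/221  [B, C, E are collinear ∩ FE ⟂ BC]
   → E = (-2512/221, 1597/221)
3. D_x = -26/3  [D is the midpoint of CB]
4. D_y = -1/3  [D is the midpoint of CB]
   → D = (-26/3, -1/3)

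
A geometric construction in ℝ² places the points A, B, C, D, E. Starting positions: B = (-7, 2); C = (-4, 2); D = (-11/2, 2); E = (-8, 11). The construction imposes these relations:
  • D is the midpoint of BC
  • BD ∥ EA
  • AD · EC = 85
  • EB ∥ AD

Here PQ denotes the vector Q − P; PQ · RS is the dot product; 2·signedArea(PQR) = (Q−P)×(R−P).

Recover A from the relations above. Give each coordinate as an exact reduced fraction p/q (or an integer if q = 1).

A = (-13/2, 11)

1. A_x = -13/2  [EB ∥ AD ∩ BD ∥ EA]
2. A_y = 11  [EB ∥ AD ∩ BD ∥ EA]
   → A = (-13/2, 11)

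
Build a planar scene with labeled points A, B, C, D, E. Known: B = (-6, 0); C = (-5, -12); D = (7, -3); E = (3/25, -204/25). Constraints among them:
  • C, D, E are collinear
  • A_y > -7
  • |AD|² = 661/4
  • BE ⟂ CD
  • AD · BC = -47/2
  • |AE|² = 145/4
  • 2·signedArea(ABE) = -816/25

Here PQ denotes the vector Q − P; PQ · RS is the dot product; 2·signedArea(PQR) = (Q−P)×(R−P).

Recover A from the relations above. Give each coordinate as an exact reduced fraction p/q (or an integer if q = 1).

A = (-11/2, -6)

1. A_x = -11/2  [AD · BC = -47/2 ∩ 2·signedArea(ABE) = -816/25]
2. A_y = -6  [AD · BC = -47/2 ∩ 2·signedArea(ABE) = -816/25]
   → A = (-11/2, -6)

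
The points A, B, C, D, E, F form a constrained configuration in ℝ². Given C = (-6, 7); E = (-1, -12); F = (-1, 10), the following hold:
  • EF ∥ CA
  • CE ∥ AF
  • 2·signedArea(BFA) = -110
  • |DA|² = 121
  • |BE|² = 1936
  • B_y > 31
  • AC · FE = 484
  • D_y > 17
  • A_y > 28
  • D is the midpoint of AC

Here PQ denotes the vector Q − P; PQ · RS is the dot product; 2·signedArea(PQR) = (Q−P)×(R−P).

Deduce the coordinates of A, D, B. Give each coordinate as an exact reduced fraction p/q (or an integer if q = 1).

A = (-6, 29)
B = (-1, 32)
D = (-6, 18)

1. A_x = -6  [CE ∥ AF ∩ EF ∥ CA]
2. A_y = 29  [CE ∥ AF ∩ EF ∥ CA]
   → A = (-6, 29)
3. D_x = -6  [D is the midpoint of AC]
4. D_y = 18  [D is the midpoint of AC]
   → D = (-6, 18)
5. B_x = -1  [line -19·x + -5·y + 141 = 0 ∩ |BE|² = 1936]
6. B_y = 32  [line -19·x + -5·y + 141 = 0 ∩ |BE|² = 1936]
   → B = (-1, 32)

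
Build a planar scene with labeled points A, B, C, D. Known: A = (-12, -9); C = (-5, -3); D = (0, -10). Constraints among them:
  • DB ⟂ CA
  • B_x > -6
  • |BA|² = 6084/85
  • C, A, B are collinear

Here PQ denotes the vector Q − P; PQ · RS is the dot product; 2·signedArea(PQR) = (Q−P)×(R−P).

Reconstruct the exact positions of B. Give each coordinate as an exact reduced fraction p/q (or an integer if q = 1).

B = (-474/85, -297/85)

1. B_x = -474/85  [C, A, B are collinear ∩ DB ⟂ CA]
2. B_y = -297/85  [C, A, B are collinear ∩ DB ⟂ CA]
   → B = (-474/85, -297/85)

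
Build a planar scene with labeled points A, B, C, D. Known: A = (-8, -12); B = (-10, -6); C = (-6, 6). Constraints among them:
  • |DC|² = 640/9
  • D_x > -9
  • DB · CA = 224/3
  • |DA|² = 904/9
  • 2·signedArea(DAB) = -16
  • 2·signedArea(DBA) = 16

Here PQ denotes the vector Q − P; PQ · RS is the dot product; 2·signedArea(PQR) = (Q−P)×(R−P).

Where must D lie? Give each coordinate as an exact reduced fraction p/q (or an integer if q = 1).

1. D_x = -26/3  [2·signedArea(DBA) = 16 ∩ DB · CA = 224/3]
2. D_y = -2  [2·signedArea(DBA) = 16 ∩ DB · CA = 224/3]
   → D = (-26/3, -2)

D = (-26/3, -2)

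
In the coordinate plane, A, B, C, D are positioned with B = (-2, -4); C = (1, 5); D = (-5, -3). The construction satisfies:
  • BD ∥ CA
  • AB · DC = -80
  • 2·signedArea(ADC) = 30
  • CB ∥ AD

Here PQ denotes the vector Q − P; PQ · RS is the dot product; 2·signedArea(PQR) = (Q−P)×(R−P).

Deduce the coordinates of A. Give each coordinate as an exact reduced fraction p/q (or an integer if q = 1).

A = (-2, 6)

1. A_x = -2  [CB ∥ AD ∩ BD ∥ CA]
2. A_y = 6  [CB ∥ AD ∩ BD ∥ CA]
   → A = (-2, 6)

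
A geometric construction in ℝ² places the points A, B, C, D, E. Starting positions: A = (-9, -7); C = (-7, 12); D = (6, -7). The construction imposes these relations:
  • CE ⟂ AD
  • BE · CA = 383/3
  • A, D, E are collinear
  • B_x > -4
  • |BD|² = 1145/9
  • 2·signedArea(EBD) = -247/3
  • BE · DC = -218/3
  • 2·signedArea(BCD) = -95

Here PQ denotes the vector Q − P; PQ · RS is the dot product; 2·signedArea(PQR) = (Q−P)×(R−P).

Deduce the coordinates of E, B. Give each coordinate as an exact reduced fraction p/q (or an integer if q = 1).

B = (-10/3, -2/3)
E = (-7, -7)

1. E_x = -7  [A, D, E are collinear ∩ CE ⟂ AD]
2. E_y = -7  [A, D, E are collinear ∩ CE ⟂ AD]
   → E = (-7, -7)
3. B_x = -10/3  [2·signedArea(BCD) = -95 ∩ BE · DC = -218/3]
4. B_y = -2/3  [2·signedArea(BCD) = -95 ∩ BE · DC = -218/3]
   → B = (-10/3, -2/3)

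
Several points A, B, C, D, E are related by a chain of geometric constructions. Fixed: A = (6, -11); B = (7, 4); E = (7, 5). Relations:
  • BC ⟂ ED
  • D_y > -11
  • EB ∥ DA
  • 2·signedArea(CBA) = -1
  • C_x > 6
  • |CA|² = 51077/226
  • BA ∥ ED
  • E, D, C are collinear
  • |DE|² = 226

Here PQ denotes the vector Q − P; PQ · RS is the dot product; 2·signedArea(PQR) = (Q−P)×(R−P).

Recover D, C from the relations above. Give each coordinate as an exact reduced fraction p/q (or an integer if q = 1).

C = (1567/226, 905/226)
D = (6, -10)

1. D_x = 6  [EB ∥ DA ∩ BA ∥ ED]
2. D_y = -10  [EB ∥ DA ∩ BA ∥ ED]
   → D = (6, -10)
3. C_x = 1567/226  [E, D, C are collinear ∩ BC ⟂ ED]
4. C_y = 905/226  [E, D, C are collinear ∩ BC ⟂ ED]
   → C = (1567/226, 905/226)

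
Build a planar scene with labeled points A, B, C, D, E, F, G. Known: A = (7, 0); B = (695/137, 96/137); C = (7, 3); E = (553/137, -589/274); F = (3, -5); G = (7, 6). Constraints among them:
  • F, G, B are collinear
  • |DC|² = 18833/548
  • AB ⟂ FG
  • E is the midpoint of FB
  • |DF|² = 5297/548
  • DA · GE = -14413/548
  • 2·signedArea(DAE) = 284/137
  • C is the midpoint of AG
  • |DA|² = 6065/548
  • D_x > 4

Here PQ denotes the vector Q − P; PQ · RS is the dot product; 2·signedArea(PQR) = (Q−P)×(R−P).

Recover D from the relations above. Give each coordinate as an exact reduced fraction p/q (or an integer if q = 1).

D = (641/137, -653/274)

1. D_x = 641/137  [DA · GE = -14413/548 ∩ 2·signedArea(DAE) = 284/137]
2. D_y = -653/274  [DA · GE = -14413/548 ∩ 2·signedArea(DAE) = 284/137]
   → D = (641/137, -653/274)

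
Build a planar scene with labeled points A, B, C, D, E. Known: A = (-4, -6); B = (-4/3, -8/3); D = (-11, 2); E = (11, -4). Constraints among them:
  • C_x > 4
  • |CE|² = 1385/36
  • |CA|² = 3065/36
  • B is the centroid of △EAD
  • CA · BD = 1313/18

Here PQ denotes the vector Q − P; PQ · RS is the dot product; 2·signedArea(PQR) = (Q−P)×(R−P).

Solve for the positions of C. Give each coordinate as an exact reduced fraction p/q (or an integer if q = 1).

C = (29/6, -10/3)

1. C_x = 29/6  [line 29/3·x + -14/3·y + -1121/18 = 0 ∩ |CA|² = 3065/36]
2. C_y = -10/3  [line 29/3·x + -14/3·y + -1121/18 = 0 ∩ |CA|² = 3065/36]
   → C = (29/6, -10/3)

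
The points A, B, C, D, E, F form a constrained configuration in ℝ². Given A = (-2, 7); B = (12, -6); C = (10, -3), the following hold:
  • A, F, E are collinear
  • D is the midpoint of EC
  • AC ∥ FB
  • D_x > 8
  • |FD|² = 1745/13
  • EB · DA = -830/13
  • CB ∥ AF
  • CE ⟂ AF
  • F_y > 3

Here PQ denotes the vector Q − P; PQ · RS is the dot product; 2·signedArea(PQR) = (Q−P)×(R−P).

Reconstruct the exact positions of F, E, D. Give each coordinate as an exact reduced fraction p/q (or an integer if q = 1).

1. F_x = 0  [AC ∥ FB ∩ CB ∥ AF]
2. F_y = 4  [AC ∥ FB ∩ CB ∥ AF]
   → F = (0, 4)
3. E_x = 82/13  [A, F, E are collinear ∩ CE ⟂ AF]
4. E_y = -71/13  [A, F, E are collinear ∩ CE ⟂ AF]
   → E = (82/13, -71/13)
5. D_x = 106/13  [D is the midpoint of EC]
6. D_y = -55/13  [D is the midpoint of EC]
   → D = (106/13, -55/13)

D = (106/13, -55/13)
E = (82/13, -71/13)
F = (0, 4)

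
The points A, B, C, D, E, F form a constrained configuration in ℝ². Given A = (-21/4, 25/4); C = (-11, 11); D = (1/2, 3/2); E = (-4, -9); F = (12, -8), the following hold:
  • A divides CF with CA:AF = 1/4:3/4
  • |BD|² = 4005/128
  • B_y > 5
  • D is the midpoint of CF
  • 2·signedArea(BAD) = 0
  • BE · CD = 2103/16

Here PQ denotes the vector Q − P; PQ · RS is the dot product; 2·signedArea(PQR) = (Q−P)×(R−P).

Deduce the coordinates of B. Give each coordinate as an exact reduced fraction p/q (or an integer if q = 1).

B = (-61/16, 81/16)

1. B_x = -61/16  [2·signedArea(BAD) = 0 ∩ BE · CD = 2103/16]
2. B_y = 81/16  [2·signedArea(BAD) = 0 ∩ BE · CD = 2103/16]
   → B = (-61/16, 81/16)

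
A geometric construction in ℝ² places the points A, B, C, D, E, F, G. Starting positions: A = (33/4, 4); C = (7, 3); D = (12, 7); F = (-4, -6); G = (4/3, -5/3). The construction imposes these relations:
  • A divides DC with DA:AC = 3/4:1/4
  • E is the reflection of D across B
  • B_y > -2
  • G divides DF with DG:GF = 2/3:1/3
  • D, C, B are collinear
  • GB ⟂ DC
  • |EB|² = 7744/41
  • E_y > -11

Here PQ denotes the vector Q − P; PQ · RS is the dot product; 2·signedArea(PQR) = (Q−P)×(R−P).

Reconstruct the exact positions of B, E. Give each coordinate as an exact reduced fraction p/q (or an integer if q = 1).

1. B_x = 52/41  [D, C, B are collinear ∩ GB ⟂ DC]
2. B_y = -65/41  [D, C, B are collinear ∩ GB ⟂ DC]
   → B = (52/41, -65/41)
3. E_x = -388/41  [E is the reflection of D across B]
4. E_y = -417/41  [E is the reflection of D across B]
   → E = (-388/41, -417/41)

B = (52/41, -65/41)
E = (-388/41, -417/41)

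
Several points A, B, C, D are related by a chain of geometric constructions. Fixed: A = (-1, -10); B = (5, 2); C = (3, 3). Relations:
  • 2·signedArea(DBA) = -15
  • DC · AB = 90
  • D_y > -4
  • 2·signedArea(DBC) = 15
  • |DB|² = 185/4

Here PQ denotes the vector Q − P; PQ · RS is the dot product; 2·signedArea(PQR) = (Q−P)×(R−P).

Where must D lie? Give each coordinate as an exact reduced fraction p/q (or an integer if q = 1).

D = (1, -7/2)

1. D_x = 1  [2·signedArea(DBC) = 15 ∩ 2·signedArea(DBA) = -15]
2. D_y = -7/2  [2·signedArea(DBC) = 15 ∩ 2·signedArea(DBA) = -15]
   → D = (1, -7/2)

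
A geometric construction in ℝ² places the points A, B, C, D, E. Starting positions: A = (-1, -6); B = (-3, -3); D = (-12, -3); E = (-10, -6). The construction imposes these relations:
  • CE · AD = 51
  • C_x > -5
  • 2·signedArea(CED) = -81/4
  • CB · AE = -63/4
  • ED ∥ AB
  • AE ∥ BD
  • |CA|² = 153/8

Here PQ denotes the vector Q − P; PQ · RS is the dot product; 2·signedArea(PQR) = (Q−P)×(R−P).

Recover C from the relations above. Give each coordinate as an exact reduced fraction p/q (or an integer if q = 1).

1. C_x = -19/4  [CB · AE = -63/4 ∩ 2·signedArea(CED) = -81/4]
2. C_y = -15/4  [CB · AE = -63/4 ∩ 2·signedArea(CED) = -81/4]
   → C = (-19/4, -15/4)

C = (-19/4, -15/4)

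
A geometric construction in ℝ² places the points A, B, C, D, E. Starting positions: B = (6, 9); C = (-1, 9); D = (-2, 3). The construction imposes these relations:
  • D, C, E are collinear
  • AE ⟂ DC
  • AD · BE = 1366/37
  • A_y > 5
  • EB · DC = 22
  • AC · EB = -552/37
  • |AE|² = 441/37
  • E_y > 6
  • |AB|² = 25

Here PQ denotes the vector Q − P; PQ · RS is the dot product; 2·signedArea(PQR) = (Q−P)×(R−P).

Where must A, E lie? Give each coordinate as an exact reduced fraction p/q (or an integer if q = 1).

1. E_x = -52/37  [D, C, E are collinear ∩ EB · DC = 22]
2. E_y = 243/37  [D, C, E are collinear ∩ EB · DC = 22]
   → E = (-52/37, 243/37)
3. A_x = 2  [AD · BE = 1366/37 ∩ AE ⟂ DC]
4. A_y = 6  [AD · BE = 1366/37 ∩ AE ⟂ DC]
   → A = (2, 6)

A = (2, 6)
E = (-52/37, 243/37)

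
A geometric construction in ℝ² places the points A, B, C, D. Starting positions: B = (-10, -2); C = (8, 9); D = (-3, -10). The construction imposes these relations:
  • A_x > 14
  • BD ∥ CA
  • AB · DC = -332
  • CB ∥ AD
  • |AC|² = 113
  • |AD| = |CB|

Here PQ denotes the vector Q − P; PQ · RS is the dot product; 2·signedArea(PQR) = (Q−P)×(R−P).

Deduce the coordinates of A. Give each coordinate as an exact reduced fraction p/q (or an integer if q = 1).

A = (15, 1)

1. A_x = 15  [CB ∥ AD ∩ BD ∥ CA]
2. A_y = 1  [CB ∥ AD ∩ BD ∥ CA]
   → A = (15, 1)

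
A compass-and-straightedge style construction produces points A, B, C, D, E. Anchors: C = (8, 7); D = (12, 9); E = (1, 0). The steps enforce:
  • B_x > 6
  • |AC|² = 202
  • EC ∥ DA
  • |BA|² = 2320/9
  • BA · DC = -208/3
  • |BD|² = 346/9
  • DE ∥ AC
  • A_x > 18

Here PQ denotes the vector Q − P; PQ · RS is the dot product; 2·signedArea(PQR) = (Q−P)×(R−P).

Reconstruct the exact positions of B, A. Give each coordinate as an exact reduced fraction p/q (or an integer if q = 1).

1. A_x = 19  [DE ∥ AC ∩ EC ∥ DA]
2. A_y = 16  [DE ∥ AC ∩ EC ∥ DA]
   → A = (19, 16)
3. B_x = 7  [line 4·x + 2·y + -116/3 = 0 ∩ |BA|² = 2320/9]
4. B_y = 16/3  [line 4·x + 2·y + -116/3 = 0 ∩ |BA|² = 2320/9]
   → B = (7, 16/3)

A = (19, 16)
B = (7, 16/3)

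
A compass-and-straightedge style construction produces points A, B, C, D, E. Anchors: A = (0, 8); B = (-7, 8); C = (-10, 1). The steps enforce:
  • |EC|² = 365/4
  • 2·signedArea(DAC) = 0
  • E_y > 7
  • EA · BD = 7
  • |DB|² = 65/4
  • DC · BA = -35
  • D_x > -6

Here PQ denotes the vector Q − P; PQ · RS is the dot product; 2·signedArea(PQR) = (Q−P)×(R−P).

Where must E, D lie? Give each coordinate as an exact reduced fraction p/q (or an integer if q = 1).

1. D_x = -5  [2·signedArea(DAC) = 0 ∩ DC · BA = -35]
2. D_y = 9/2  [2·signedArea(DAC) = 0 ∩ DC · BA = -35]
   → D = (-5, 9/2)
3. E_x = -7/2  [line -2·x + 7/2·y + -35 = 0 ∩ |EC|² = 365/4]
4. E_y = 8  [line -2·x + 7/2·y + -35 = 0 ∩ |EC|² = 365/4]
   → E = (-7/2, 8)

D = (-5, 9/2)
E = (-7/2, 8)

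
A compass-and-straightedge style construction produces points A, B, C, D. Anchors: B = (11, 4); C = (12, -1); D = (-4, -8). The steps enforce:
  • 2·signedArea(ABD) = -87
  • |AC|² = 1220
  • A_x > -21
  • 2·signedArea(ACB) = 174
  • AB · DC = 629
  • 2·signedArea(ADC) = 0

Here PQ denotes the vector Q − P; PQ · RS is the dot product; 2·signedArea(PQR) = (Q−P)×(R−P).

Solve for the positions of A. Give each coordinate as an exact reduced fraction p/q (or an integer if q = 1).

A = (-20, -15)

1. A_x = -20  [2·signedArea(ADC) = 0 ∩ AB · DC = 629]
2. A_y = -15  [2·signedArea(ADC) = 0 ∩ AB · DC = 629]
   → A = (-20, -15)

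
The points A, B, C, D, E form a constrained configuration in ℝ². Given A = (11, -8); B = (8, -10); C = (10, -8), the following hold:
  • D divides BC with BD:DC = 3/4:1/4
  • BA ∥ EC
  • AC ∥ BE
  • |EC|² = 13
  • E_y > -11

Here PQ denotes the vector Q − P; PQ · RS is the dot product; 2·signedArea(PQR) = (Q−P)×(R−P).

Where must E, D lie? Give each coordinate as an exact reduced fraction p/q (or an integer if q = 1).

1. E_x = 7  [BA ∥ EC ∩ AC ∥ BE]
2. E_y = -10  [BA ∥ EC ∩ AC ∥ BE]
   → E = (7, -10)
3. D_x = 19/2  [D divides BC with BD:DC = 3/4:1/4]
4. D_y = -17/2  [D divides BC with BD:DC = 3/4:1/4]
   → D = (19/2, -17/2)

D = (19/2, -17/2)
E = (7, -10)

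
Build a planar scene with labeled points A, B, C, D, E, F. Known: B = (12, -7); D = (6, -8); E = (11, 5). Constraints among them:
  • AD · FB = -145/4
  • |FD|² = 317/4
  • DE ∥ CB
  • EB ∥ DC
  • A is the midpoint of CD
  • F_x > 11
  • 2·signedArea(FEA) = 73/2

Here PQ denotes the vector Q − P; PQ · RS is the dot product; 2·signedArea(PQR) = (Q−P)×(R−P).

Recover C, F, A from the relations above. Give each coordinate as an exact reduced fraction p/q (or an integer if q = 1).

A = (13/2, -14)
C = (7, -20)
F = (23/2, -1)

1. C_x = 7  [DE ∥ CB ∩ EB ∥ DC]
2. C_y = -20  [DE ∥ CB ∩ EB ∥ DC]
   → C = (7, -20)
3. A_x = 13/2  [A is the midpoint of CD]
4. A_y = -14  [A is the midpoint of CD]
   → A = (13/2, -14)
5. F_x = 23/2  [2·signedArea(FEA) = 73/2 ∩ AD · FB = -145/4]
6. F_y = -1  [2·signedArea(FEA) = 73/2 ∩ AD · FB = -145/4]
   → F = (23/2, -1)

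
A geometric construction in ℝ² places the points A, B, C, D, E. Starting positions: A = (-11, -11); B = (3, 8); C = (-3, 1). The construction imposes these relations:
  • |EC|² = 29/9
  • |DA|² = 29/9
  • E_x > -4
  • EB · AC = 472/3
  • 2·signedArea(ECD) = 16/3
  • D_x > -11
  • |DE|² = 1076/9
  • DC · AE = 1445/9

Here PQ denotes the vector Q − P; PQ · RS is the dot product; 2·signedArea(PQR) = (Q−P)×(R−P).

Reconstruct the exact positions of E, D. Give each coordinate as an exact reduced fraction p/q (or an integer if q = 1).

D = (-31/3, -28/3)
E = (-11/3, -2/3)

1. E_x = -11/3  [line -8·x + -12·y + -112/3 = 0 ∩ |EC|² = 29/9]
2. E_y = -2/3  [line -8·x + -12·y + -112/3 = 0 ∩ |EC|² = 29/9]
   → E = (-11/3, -2/3)
3. D_x = -31/3  [DC · AE = 1445/9 ∩ 2·signedArea(ECD) = 16/3]
4. D_y = -28/3  [DC · AE = 1445/9 ∩ 2·signedArea(ECD) = 16/3]
   → D = (-31/3, -28/3)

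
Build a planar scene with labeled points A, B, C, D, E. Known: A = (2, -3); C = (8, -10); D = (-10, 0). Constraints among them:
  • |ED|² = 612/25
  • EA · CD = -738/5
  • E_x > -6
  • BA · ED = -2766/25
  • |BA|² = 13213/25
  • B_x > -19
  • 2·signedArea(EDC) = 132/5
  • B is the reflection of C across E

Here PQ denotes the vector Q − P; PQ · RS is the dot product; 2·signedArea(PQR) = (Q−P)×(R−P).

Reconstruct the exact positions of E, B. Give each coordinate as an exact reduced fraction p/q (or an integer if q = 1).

B = (-92/5, 38/5)
E = (-26/5, -6/5)

1. E_x = -26/5  [EA · CD = -738/5 ∩ 2·signedArea(EDC) = 132/5]
2. E_y = -6/5  [EA · CD = -738/5 ∩ 2·signedArea(EDC) = 132/5]
   → E = (-26/5, -6/5)
3. B_x = -92/5  [B is the reflection of C across E]
4. B_y = 38/5  [B is the reflection of C across E]
   → B = (-92/5, 38/5)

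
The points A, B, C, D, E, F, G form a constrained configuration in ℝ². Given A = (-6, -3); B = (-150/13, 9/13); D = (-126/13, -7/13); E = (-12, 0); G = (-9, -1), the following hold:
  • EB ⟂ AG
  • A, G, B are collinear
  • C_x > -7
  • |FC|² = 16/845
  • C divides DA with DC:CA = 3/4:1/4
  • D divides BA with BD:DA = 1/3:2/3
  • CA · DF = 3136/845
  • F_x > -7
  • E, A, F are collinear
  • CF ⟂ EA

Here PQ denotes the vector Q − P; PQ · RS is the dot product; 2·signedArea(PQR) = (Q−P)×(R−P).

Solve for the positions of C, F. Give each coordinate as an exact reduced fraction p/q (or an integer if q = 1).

1. C_x = -90/13  [C divides DA with DC:CA = 3/4:1/4]
2. C_y = -31/13  [C divides DA with DC:CA = 3/4:1/4]
   → C = (-90/13, -31/13)
3. F_x = -454/65  [E, A, F are collinear ∩ CF ⟂ EA]
4. F_y = -163/65  [E, A, F are collinear ∩ CF ⟂ EA]
   → F = (-454/65, -163/65)

C = (-90/13, -31/13)
F = (-454/65, -163/65)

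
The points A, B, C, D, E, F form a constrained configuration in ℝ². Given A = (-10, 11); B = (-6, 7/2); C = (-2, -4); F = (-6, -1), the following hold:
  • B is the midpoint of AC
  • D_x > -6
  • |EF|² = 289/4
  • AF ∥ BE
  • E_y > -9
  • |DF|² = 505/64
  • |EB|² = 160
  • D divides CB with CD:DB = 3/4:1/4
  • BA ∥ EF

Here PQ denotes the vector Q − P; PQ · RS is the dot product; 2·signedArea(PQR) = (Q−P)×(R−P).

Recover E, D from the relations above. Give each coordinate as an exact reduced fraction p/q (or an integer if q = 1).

1. E_x = -2  [BA ∥ EF ∩ AF ∥ BE]
2. E_y = -17/2  [BA ∥ EF ∩ AF ∥ BE]
   → E = (-2, -17/2)
3. D_x = -5  [D divides CB with CD:DB = 3/4:1/4]
4. D_y = 13/8  [D divides CB with CD:DB = 3/4:1/4]
   → D = (-5, 13/8)

D = (-5, 13/8)
E = (-2, -17/2)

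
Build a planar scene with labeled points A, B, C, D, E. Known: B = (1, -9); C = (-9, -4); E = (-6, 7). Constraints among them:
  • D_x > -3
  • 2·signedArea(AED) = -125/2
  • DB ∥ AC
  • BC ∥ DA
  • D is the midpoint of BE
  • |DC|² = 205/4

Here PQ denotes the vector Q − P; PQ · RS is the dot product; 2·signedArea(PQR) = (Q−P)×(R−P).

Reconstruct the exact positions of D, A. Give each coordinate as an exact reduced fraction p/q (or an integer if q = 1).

A = (-25/2, 4)
D = (-5/2, -1)

1. D_x = -5/2  [D is the midpoint of BE]
2. D_y = -1  [D is the midpoint of BE]
   → D = (-5/2, -1)
3. A_x = -25/2  [DB ∥ AC ∩ BC ∥ DA]
4. A_y = 4  [DB ∥ AC ∩ BC ∥ DA]
   → A = (-25/2, 4)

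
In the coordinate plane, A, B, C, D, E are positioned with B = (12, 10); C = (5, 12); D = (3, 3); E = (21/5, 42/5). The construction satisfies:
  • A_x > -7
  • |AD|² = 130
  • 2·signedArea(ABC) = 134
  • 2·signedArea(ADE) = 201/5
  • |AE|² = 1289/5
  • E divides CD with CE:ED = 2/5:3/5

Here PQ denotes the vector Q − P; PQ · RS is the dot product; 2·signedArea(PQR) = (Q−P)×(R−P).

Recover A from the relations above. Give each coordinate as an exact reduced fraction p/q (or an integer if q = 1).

1. A_x = -6  [2·signedArea(ADE) = 201/5 ∩ 2·signedArea(ABC) = 134]
2. A_y = -4  [2·signedArea(ADE) = 201/5 ∩ 2·signedArea(ABC) = 134]
   → A = (-6, -4)

A = (-6, -4)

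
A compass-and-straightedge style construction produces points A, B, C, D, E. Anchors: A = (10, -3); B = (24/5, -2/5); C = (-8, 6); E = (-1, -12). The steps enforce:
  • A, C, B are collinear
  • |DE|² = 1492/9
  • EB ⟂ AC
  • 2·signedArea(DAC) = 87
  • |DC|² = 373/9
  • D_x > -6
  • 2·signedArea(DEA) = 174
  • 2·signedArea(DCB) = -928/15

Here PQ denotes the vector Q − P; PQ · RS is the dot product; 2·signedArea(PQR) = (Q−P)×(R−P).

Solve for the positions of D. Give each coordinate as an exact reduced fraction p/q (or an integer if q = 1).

D = (-17/3, 0)

1. D_x = -17/3  [2·signedArea(DAC) = 87 ∩ 2·signedArea(DEA) = 174]
2. D_y = 0  [2·signedArea(DAC) = 87 ∩ 2·signedArea(DEA) = 174]
   → D = (-17/3, 0)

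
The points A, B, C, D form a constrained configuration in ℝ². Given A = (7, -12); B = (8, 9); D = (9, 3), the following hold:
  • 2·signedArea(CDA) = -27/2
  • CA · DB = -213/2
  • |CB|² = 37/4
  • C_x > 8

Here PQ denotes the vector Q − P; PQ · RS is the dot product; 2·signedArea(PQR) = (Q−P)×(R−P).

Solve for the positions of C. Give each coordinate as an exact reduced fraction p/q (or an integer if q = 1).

1. C_x = 17/2  [2·signedArea(CDA) = -27/2 ∩ CA · DB = -213/2]
2. C_y = 6  [2·signedArea(CDA) = -27/2 ∩ CA · DB = -213/2]
   → C = (17/2, 6)

C = (17/2, 6)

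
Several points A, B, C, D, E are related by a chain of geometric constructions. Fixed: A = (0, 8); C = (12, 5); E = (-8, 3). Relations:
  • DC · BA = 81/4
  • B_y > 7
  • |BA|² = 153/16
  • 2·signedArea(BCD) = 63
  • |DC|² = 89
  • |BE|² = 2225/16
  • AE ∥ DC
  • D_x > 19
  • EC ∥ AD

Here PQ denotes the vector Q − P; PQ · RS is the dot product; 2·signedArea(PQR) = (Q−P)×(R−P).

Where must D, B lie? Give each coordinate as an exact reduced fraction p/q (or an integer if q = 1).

1. D_x = 20  [AE ∥ DC ∩ EC ∥ AD]
2. D_y = 10  [AE ∥ DC ∩ EC ∥ AD]
   → D = (20, 10)
3. B_x = 3  [2·signedArea(BCD) = 63 ∩ DC · BA = 81/4]
4. B_y = 29/4  [2·signedArea(BCD) = 63 ∩ DC · BA = 81/4]
   → B = (3, 29/4)

B = (3, 29/4)
D = (20, 10)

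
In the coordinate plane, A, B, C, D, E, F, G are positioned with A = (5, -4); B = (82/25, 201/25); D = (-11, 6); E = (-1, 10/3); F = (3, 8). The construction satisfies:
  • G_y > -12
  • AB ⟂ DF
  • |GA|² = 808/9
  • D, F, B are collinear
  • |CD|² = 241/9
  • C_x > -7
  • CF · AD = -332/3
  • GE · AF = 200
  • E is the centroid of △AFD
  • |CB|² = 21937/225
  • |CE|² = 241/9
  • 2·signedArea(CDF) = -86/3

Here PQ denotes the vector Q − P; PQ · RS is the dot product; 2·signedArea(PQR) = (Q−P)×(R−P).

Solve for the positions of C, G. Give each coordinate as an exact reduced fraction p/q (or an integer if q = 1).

1. C_x = -6  [2·signedArea(CDF) = -86/3 ∩ CF · AD = -332/3]
2. C_y = 14/3  [2·signedArea(CDF) = -86/3 ∩ CF · AD = -332/3]
   → C = (-6, 14/3)
3. G_x = 11  [line 2·x + -12·y + -158 = 0 ∩ |GA|² = 808/9]
4. G_y = -34/3  [line 2·x + -12·y + -158 = 0 ∩ |GA|² = 808/9]
   → G = (11, -34/3)

C = (-6, 14/3)
G = (11, -34/3)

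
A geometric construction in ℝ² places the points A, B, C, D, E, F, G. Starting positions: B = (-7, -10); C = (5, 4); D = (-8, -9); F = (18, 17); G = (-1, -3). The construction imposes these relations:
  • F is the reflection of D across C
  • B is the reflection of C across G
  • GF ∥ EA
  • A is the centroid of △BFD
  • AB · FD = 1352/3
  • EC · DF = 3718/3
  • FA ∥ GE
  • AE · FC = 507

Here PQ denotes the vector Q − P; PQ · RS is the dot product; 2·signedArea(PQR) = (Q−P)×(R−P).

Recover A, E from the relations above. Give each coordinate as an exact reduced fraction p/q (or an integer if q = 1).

A = (1, -2/3)
E = (-18, -62/3)

1. A_x = 1  [A is the centroid of △BFD]
2. A_y = -2/3  [A is the centroid of △BFD]
   → A = (1, -2/3)
3. E_x = -18  [GF ∥ EA ∩ FA ∥ GE]
4. E_y = -62/3  [GF ∥ EA ∩ FA ∥ GE]
   → E = (-18, -62/3)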